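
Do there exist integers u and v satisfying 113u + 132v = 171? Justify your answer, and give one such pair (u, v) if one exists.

Since gcd(113, 132) = 1, every integer is an integer combination of 113 and 132.
Run the Euclidean algorithm on 132 and 113: 132 = 1·113 + 19, 113 = 5·19 + 18, 19 = 1·18 + 1, 18 = 18·1 + 0.
Back-substituting, 1 = 19 − 1·18 = 19 − (113 − 5·19) = −113 + 6·19 = −113 + 6·(132 − 1·113) = 6·132 − 7·113; that is, 113·(-7) + 132·6 = 1.
Times 171: 113·(-1197) + 132·1026 = 171, so (-1197, 1026) solves it.
Adding 10·132 to u and subtracting 10·113 from v gives the tidier solution (123, -104).
Indeed 113·123 + 132·(-104) = 13899 − 13728 = 171.

u = 123, v = -104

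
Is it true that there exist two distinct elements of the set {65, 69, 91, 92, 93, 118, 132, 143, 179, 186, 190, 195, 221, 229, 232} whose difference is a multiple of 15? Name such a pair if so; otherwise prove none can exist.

Reduce each element modulo 15: 65↦5, 69↦9, 91↦1, 92↦2, 93↦3, 118↦13, 132↦12, 143↦8, 179↦14, 186↦6, 190↦10, 195↦0, 221↦11, 229↦4, 232↦7.
These 15 residues are pairwise different, hence no difference of two elements is divisible by 15.

No, no such pair exists.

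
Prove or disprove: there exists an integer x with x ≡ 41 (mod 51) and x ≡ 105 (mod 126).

There is no such integer.

Reduce both congruences modulo 3, which divides 51 and 126: they say x ≡ 41 (mod 3) and x ≡ 105 (mod 3).
But 41 mod 3 = 2 while 105 mod 3 = 0, a contradiction.
Therefore no such x exists.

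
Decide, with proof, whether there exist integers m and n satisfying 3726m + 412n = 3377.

Both 3726 and 412 are divisible by gcd(3726, 412) = 2, hence so is any combination 3726m + 412n.
But 3377 = 2·1688 + 1, so 2 ∤ 3377.
Therefore 3726m + 412n = 3377 has no solution in integers.

No such integers exist.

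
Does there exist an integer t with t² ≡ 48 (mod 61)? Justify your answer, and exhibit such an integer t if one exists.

Take t = 29. Then 29² = 841 = 13·61 + 48, so 29² ≡ 48 (mod 61).

t = 29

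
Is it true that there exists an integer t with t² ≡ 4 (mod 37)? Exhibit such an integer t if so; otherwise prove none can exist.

t = 35

Take t = 35. Then 35² = 1225 = 33·37 + 4, so 35² ≡ 4 (mod 37).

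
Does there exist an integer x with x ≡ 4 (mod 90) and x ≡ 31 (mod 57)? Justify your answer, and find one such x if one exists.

gcd(90, 57) = 3. A simultaneous solution exists iff 4 ≡ 31 (mod 3); here 4 mod 3 = 1 = 31 mod 3, so it does.
The integers ≡ 4 (mod 90) are 4, 94, 184, 274, 364, 454, 544, …; their remainders mod 57 are 4, 37, 13, 46, 22, 55, 31, so x = 544 is the first that is ≡ 31 (mod 57).
Check: 544 mod 90 = 4, 544 mod 57 = 31. ✓

x = 544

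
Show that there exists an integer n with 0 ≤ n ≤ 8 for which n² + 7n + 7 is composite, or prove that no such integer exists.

At n = 1: 1² + 7·1 + 7 = 15 = 3·5, which is composite.

n = 1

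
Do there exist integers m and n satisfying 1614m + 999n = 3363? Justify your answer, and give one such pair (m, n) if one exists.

gcd(1614, 999) = 3, and 3 divides 3363, so integer solutions exist.
Dividing through by 3 reduces the equation to 538m + 333n = 1121.
Euclidean algorithm: 538 = 1·333 + 205, 333 = 1·205 + 128, 205 = 1·128 + 77, 128 = 1·77 + 51, 77 = 1·51 + 26, 51 = 1·26 + 25, 26 = 1·25 + 1, 25 = 25·1 + 0.
Working back up the chain: 1 = 26 − 1·25 = 26 − (51 − 1·26) = −51 + 2·26 = −51 + 2·(77 − 1·51) = 2·77 − 3·51 = 2·77 − 3·(128 − 1·77) = −3·128 + 5·77 = −3·128 + 5·(205 − 1·128) = 5·205 − 8·128 = 5·205 − 8·(333 − 1·205) = −8·333 + 13·205 = −8·333 + 13·(538 − 1·333) = 13·538 − 21·333. So 538·13 + 333·(-21) = 1.
Times 1121: 538·14573 + 333·(-23541) = 1121, so (14573, -23541) solves it.
The general solution is m = 14573 + 333k, n = -23541 − 538k; taking k = -43 gives the smaller pair m = 254, n = -407.
Check: 1614·254 + 999·(-407) = 409956 − 406593 = 3363. ✓

m = 254, n = -407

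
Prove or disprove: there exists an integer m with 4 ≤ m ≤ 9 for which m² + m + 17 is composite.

There is no such integer m in that range.

The values for m = 4, 5, …, 9 are 37, 47, 59, 73, 89, 107, and each of these is prime.
So no value in the range makes the expression composite.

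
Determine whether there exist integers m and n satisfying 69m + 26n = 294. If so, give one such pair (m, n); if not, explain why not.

m = 2, n = 6

Since gcd(69, 26) = 1, every integer is an integer combination of 69 and 26.
Euclidean algorithm: 69 = 2·26 + 17, 26 = 1·17 + 9, 17 = 1·9 + 8, 9 = 1·8 + 1, 8 = 8·1 + 0.
Unwinding: 1 = 9 − 1·8 = 9 − (17 − 1·9) = −17 + 2·9 = −17 + 2·(26 − 1·17) = 2·26 − 3·17 = 2·26 − 3·(69 − 2·26) = −3·69 + 8·26, i.e. 69·(-3) + 26·8 = 1.
Scaling by 294 gives the particular solution (m, n) = (-882, 2352).
Shifting by a multiple of (26, −69) keeps it a solution: m = -882 + 34·26 = 2, n = 2352 − 34·69 = 6.
Indeed 69·2 + 26·6 = 138 + 156 = 294.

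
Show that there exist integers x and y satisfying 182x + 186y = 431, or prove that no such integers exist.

Both 182 and 186 are divisible by gcd(182, 186) = 2, hence so is any combination 182x + 186y.
However 431 leaves remainder 1 on division by 2.
Hence no integers x, y satisfy the equation.

No such integers exist.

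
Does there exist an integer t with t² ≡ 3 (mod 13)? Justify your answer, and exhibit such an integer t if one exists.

t = 9

Take t = 9. Then 9² = 81 = 6·13 + 3, so 9² ≡ 3 (mod 13).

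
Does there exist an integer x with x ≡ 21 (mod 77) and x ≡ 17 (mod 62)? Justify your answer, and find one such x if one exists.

Since 77 and 62 share no common factor, CRT says the pair of congruences has a solution (unique mod 4774).
Any solution of the first congruence is x = 21 + 77t; substituting into the second, 77t ≡ 17 − 21 ≡ 58 (mod 62).
77 ≡ 15 (mod 62), so this reads 15t ≡ 58 (mod 62). Note 15·29 = 435 ≡ 1 (mod 62) (as 435 − 1 = 7·62), so 15⁻¹ ≡ 29.
Therefore t ≡ 29·58 = 1682 ≡ 8 (mod 62).
Taking t = 8 gives x = 21 + 77·8 = 637.
Check: 637 mod 77 = 21, 637 mod 62 = 17. ✓

x = 637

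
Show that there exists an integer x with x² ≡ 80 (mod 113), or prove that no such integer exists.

113 is prime, so by Euler's criterion 80 is a square mod 113 iff 80^((113−1)/2) = 80^56 ≡ 1 (mod 113).
Repeated squaring mod 113: 80^2 = 6400 ≡ 72; 80^4 ≡ 72² = 5184 ≡ 99; 80^8 ≡ 99² = 9801 ≡ 83; 80^16 ≡ 83² = 6889 ≡ 109; 80^32 ≡ 109² = 11881 ≡ 16.
Since 56 = 32 + 16 + 8, 80^56 ≡ 16 · 109 · 83; multiplying out mod 113: 16·109 = 1744 ≡ 49, then 49·83 = 4067 ≡ 112. Thus 80^56 ≡ 112 ≡ −1 (mod 113).
By Euler's criterion 80 is a quadratic non-residue mod 113: no x satisfies x² ≡ 80 (mod 113).

There is no such integer.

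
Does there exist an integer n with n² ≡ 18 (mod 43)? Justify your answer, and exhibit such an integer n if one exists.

43 is prime, so by Euler's criterion 18 is a square mod 43 iff 18^((43−1)/2) = 18^21 ≡ 1 (mod 43).
Squaring successively (mod 43): 18^2 = 324 ≡ 23; 18^4 ≡ 23² = 529 ≡ 13; 18^8 ≡ 13² = 169 ≡ 40; 18^16 ≡ 40² = 1600 ≡ 9.
Since 21 = 16 + 4 + 1, 18^21 ≡ 9 · 13 · 18; multiplying out mod 43: 9·13 = 117 ≡ 31, then 31·18 = 558 ≡ 42. Thus 18^21 ≡ 42 ≡ −1 (mod 43).
The value −1 means 18 is a non-residue modulo 43, so n² ≡ 18 (mod 43) is impossible.

No, no such integer exists.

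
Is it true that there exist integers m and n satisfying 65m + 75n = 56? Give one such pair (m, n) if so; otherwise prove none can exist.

No, no such integers exist.

Any value of 65m + 75n is a multiple of gcd(65, 75) = 5.
But 56 = 5·11 + 1, so 5 ∤ 56.
Hence no integers m, n satisfy the equation.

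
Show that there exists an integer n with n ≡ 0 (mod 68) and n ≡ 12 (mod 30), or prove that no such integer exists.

n = 612

The moduli are not coprime: gcd(68, 30) = 2. Compatibility requires 2 ∣ (12 − 0) = 12, which holds, so solutions exist.
Put n = 0 + 68t, so we need 68t ≡ 12 (mod 30), equivalently (divide by 2) 34t ≡ 6 (mod 15).
34 ≡ 4 (mod 15), so this reads 4t ≡ 6 (mod 15). To invert 4 modulo 15: 15 = 3·4 + 3, 4 = 1·3 + 1, 3 = 3·1 + 0, and unwinding, 1 = 4 − 1·3 = 4 − (15 − 3·4) = −15 + 4·4. Thus 4⁻¹ ≡ 4 (mod 15).
Therefore t ≡ 4·6 = 24 ≡ 9 (mod 15).
Then n = 0 + 68·9 = 612.
Indeed 612 ≡ 0 (mod 68) and 612 ≡ 12 (mod 30).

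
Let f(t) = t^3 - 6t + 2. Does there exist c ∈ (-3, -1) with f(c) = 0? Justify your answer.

f(-3) = -7 and f(-1) = 7, which have opposite signs.
As a polynomial, f is continuous on every closed interval.
The Intermediate Value Theorem then guarantees some c ∈ (-3, -1) with f(c) = 0.

Yes, such a c exists.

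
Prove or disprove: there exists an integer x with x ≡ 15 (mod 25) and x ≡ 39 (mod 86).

x = 1415

Since 25 and 86 share no common factor, CRT says the pair of congruences has a solution (unique mod 2150).
Write x = 15 + 25t and require 15 + 25t ≡ 39 (mod 86), i.e. 25t ≡ 24 (mod 86).
Note 25·31 = 775 ≡ 1 (mod 86) (as 775 − 1 = 9·86), so 25⁻¹ ≡ 31.
Multiplying by 31: t ≡ 31·24 = 744 ≡ 56 (mod 86).
With t = 56: x = 15 + 25·56 = 1415.
Verify: 1415 = 56·25 + 15 and 1415 = 16·86 + 39. ✓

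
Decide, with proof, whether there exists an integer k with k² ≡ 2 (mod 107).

No, no such integer exists.

107 is prime, so by Euler's criterion 2 is a square mod 107 iff 2^((107−1)/2) = 2^53 ≡ 1 (mod 107).
Squaring successively (mod 107): 2^2 = 4 ≡ 4; 2^4 ≡ 4² = 16 ≡ 16; 2^8 ≡ 16² = 256 ≡ 42; 2^16 ≡ 42² = 1764 ≡ 52; 2^32 ≡ 52² = 2704 ≡ 29.
Since 53 = 32 + 16 + 4 + 1, 2^53 ≡ 29 · 52 · 16 · 2; multiplying out mod 107: 29·52 = 1508 ≡ 10, then 10·16 = 160 ≡ 53, then 53·2 = 106 ≡ 106. Thus 2^53 ≡ 106 ≡ −1 (mod 107).
The value −1 means 2 is a non-residue modulo 107, so k² ≡ 2 (mod 107) is impossible.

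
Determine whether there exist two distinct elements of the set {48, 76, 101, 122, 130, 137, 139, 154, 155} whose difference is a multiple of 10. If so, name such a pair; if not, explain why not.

Reduce each element modulo 10: 48↦8, 76↦6, 101↦1, 122↦2, 130↦0, 137↦7, 139↦9, 154↦4, 155↦5.
These 9 residues are pairwise different, hence no difference of two elements is divisible by 10.

No, no such pair exists.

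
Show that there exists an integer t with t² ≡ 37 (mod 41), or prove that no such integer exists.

t = 18

t = 18 works: 18² = 324, and 324 − 37 = 287 = 7·41.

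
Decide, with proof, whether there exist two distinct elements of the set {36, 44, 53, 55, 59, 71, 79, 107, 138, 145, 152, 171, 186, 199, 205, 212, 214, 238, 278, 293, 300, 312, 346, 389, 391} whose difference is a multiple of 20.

The pair (53, 293) works.

Reduce each element mod 20: 36↦16, 44↦4, 53↦13, 55↦15, 59↦19, 71↦11, 79↦19, 107↦7, 138↦18, 145↦5, 152↦12, 171↦11, 186↦6, 199↦19, 205↦5, 212↦12, 214↦14, 238↦18, 278↦18, 293↦13, 300↦0, 312↦12, 346↦6, 389↦9, 391↦11. The residue 13 repeats (at 53 and 293), and 293 − 53 = 240 = 12·20.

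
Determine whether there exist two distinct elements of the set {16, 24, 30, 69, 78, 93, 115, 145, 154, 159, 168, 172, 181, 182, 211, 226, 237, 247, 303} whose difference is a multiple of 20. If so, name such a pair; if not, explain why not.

No such pair exists.

Two integers differ by a multiple of 20 exactly when they have the same residue mod 20. The residues are 16↦16, 24↦4, 30↦10, 69↦9, 78↦18, 93↦13, 115↦15, 145↦5, 154↦14, 159↦19, 168↦8, 172↦12, 181↦1, 182↦2, 211↦11, 226↦6, 237↦17, 247↦7, 303↦3.
These 19 residues are pairwise different, hence no difference of two elements is divisible by 20.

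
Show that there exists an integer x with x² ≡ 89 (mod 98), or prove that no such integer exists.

No such integer exists.

Reduce modulo 7, which divides 98: we would need x² ≡ 5 (mod 7).
Squares mod 7 repeat after x = 3 (as (−x)² = x²); for x = 0..3 they are 0, 1, 4, 2.
So the quadratic residues mod 7 are {0, 1, 2, 4}, and 5 is not among them.
Hence no integer x has x² ≡ 89 (mod 98).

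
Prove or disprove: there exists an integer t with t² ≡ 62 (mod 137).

137 is prime, so by Euler's criterion 62 is a square mod 137 iff 62^((137−1)/2) = 62^68 ≡ 1 (mod 137).
Repeated squaring mod 137: 62^2 = 3844 ≡ 8; 62^4 ≡ 8² = 64 ≡ 64; 62^8 ≡ 64² = 4096 ≡ 123; 62^16 ≡ 123² = 15129 ≡ 59; 62^32 ≡ 59² = 3481 ≡ 56; 62^64 ≡ 56² = 3136 ≡ 122.
Since 68 = 64 + 4, 62^68 ≡ 122 · 64; multiplying out mod 137: 122·64 = 7808 ≡ 136. Thus 62^68 ≡ 136 ≡ −1 (mod 137).
The value −1 means 62 is a non-residue modulo 137, so t² ≡ 62 (mod 137) is impossible.

There is no such integer.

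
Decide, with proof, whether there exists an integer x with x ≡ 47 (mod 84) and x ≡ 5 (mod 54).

x = 383

Here gcd(84, 54) = 6, and both 47 and 5 leave remainder 5 mod 6, so the system is consistent.
The integers ≡ 47 (mod 84) are 47, 131, 215, 299, 383, …; their remainders mod 54 are 47, 23, 53, 29, 5, so x = 383 is the first that is ≡ 5 (mod 54).
Verify: 383 = 4·84 + 47 and 383 = 7·54 + 5. ✓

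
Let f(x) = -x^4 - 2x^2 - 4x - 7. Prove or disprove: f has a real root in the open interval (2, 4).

No such root exists.

f(2) = -39 and f(4) = -311, both negative, so a sign-change argument is unavailable; we show f keeps this sign on the whole interval.
Substitute x = 2 + u, where 0 < u < 2 on the interval. Expanding, f(2 + u) = -u^4 - 8u^3 - 26u^2 - 44u - 39.
The nonzero coefficients here are all negative, so for u > 0 every term is negative (or zero), and the constant term -39 is strictly negative.
So f is strictly negative on (2, 4); no root exists in the interval.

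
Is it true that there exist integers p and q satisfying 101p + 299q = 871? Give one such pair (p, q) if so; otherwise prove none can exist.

p = 130, q = -41

101 and 299 are coprime, so 101p + 299q ranges over all of ℤ.
Euclidean algorithm: 299 = 2·101 + 97, 101 = 1·97 + 4, 97 = 24·4 + 1, 4 = 4·1 + 0.
Working back up the chain: 1 = 97 − 24·4 = 97 − 24·(101 − 1·97) = −24·101 + 25·97 = −24·101 + 25·(299 − 2·101) = 25·299 − 74·101. So 101·(-74) + 299·25 = 1.
Times 871: 101·(-64454) + 299·21775 = 871, so (-64454, 21775) solves it.
The general solution is p = -64454 + 299k, q = 21775 − 101k; taking k = 216 gives the smaller pair p = 130, q = -41.
Indeed 101·130 + 299·(-41) = 13130 − 12259 = 871.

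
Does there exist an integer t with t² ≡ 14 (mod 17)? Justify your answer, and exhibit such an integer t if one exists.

No such integer exists.

Squares mod 17 repeat after t = 8 (as (−t)² = t²); for t = 0..8 they are 0, 1, 4, 9, 16, 8, 2, 15, 13.
So the quadratic residues mod 17 are {0, 1, 2, 4, 8, 9, 13, 15, 16}, and 14 is not among them.
Therefore t² ≡ 14 (mod 17) has no solution.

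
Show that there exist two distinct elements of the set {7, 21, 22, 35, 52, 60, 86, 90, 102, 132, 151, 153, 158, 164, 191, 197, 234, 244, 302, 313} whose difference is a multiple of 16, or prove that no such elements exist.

Both 7 and 151 leave remainder 7 on division by 16; their difference 144 = 9·16 is a multiple of 16.

The pair (7, 151) works.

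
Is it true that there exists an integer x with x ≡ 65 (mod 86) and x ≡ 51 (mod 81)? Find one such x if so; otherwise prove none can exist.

gcd(86, 81) = 1, so the Chinese Remainder Theorem guarantees exactly one residue class mod 6966 satisfying both.
Any solution of the first congruence is x = 65 + 86t; substituting into the second, 86t ≡ 51 − 65 ≡ 67 (mod 81).
86 ≡ 5 (mod 81), so this reads 5t ≡ 67 (mod 81). Invert 5 mod 81 by the Euclidean algorithm: 81 = 16·5 + 1, 5 = 5·1 + 0; back-substituting, 1 = 81 − 16·5. Hence 5·(-16) ≡ 1, so 5⁻¹ ≡ -16 ≡ 65 (mod 81).
Multiplying by 65: t ≡ 65·67 = 4355 ≡ 62 (mod 81).
With t = 62: x = 65 + 86·62 = 5397.
Check: 5397 mod 86 = 65, 5397 mod 81 = 51. ✓

x = 5397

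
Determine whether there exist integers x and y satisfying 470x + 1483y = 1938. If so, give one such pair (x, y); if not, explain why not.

x = 1058, y = -334

Since gcd(470, 1483) = 1, every integer is an integer combination of 470 and 1483.
Euclidean algorithm: 1483 = 3·470 + 73, 470 = 6·73 + 32, 73 = 2·32 + 9, 32 = 3·9 + 5, 9 = 1·5 + 4, 5 = 1·4 + 1, 4 = 4·1 + 0.
Back-substituting, 1 = 5 − 1·4 = 5 − (9 − 1·5) = −9 + 2·5 = −9 + 2·(32 − 3·9) = 2·32 − 7·9 = 2·32 − 7·(73 − 2·32) = −7·73 + 16·32 = −7·73 + 16·(470 − 6·73) = 16·470 − 103·73 = 16·470 − 103·(1483 − 3·470) = −103·1483 + 325·470; that is, 470·325 + 1483·(-103) = 1.
Scaling by 1938 gives the particular solution (x, y) = (629850, -199614).
The general solution is x = 629850 + 1483k, y = -199614 − 470k; taking k = -424 gives the smaller pair x = 1058, y = -334.
Check: 470·1058 + 1483·(-334) = 497260 − 495322 = 1938. ✓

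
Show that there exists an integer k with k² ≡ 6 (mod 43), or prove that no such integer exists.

Take k = 36. Then 36² = 1296 = 30·43 + 6, so 36² ≡ 6 (mod 43).

k = 36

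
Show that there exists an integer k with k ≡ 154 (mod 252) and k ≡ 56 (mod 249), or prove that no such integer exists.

gcd(252, 249) = 3. If k ≡ 154 (mod 252) and k ≡ 56 (mod 249), then k ≡ 154 (mod 3) and k ≡ 56 (mod 3).
However 154 ≡ 1 and 56 ≡ 2 (mod 3), and 1 ≠ 2.
Therefore no such k exists.

No, no such integer exists.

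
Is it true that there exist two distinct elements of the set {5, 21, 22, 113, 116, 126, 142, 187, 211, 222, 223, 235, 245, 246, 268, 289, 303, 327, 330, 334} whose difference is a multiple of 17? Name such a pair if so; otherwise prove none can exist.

Both 5 and 22 leave remainder 5 on division by 17; their difference 17 = 1·17 is a multiple of 17.

Yes: 5 and 22.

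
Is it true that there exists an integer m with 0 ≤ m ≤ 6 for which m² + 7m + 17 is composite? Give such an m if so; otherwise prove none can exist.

At m = 2: 2² + 7·2 + 17 = 35 = 5·7, which is composite.

m = 2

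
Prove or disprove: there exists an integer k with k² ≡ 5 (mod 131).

k = 23

k = 23 works: 23² = 529, and 529 − 5 = 524 = 4·131.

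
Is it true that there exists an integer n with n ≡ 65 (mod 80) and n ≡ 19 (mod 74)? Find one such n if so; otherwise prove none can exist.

gcd(80, 74) = 2. A simultaneous solution exists iff 65 ≡ 19 (mod 2); here 65 mod 2 = 1 = 19 mod 2, so it does.
Write n = 65 + 80t. Then 80t ≡ 19 − 65 ≡ 28 (mod 74); dividing through by 2 gives 40t ≡ 14 (mod 37).
40 ≡ 3 (mod 37), so this reads 3t ≡ 14 (mod 37). Since 3·25 = 75 = 2·37 + 1, the inverse of 3 mod 37 is 25.
Therefore t ≡ 25·14 = 350 ≡ 17 (mod 37).
Then n = 65 + 80·17 = 1425.
Indeed 1425 ≡ 65 (mod 80) and 1425 ≡ 19 (mod 74).

n = 1425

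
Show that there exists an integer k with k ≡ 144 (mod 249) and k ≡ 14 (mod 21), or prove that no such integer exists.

No, no such integer exists.

Both moduli are multiples of 3 = gcd(249, 21), so any solution would satisfy k ≡ 144 and k ≡ 14 modulo 3 simultaneously.
However 144 ≡ 0 and 14 ≡ 2 (mod 3), and 0 ≠ 2.
Hence the system has no solution.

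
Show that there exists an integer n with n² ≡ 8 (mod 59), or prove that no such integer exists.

59 is prime, so by Euler's criterion 8 is a square mod 59 iff 8^((59−1)/2) = 8^29 ≡ 1 (mod 59).
Squaring successively (mod 59): 8^2 = 64 ≡ 5; 8^4 ≡ 5² = 25 ≡ 25; 8^8 ≡ 25² = 625 ≡ 35; 8^16 ≡ 35² = 1225 ≡ 45.
Since 29 = 16 + 8 + 4 + 1, 8^29 ≡ 45 · 35 · 25 · 8; multiplying out mod 59: 45·35 = 1575 ≡ 41, then 41·25 = 1025 ≡ 22, then 22·8 = 176 ≡ 58. Thus 8^29 ≡ 58 ≡ −1 (mod 59).
The value −1 means 8 is a non-residue modulo 59, so n² ≡ 8 (mod 59) is impossible.

No, no such integer exists.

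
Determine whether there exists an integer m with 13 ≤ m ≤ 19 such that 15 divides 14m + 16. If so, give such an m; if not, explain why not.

For m = 13, 14, 15 the values 198, 212, 226 are not multiples of 15. At m = 16 we get 14·16 + 16 = 240, and 240 = 15·16.

m = 16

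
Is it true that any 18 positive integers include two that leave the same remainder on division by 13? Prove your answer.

Each integer lies in one of the 13 residue classes modulo 13.
With 18 integers and only 13 classes, the pigeonhole principle forces two of them, say a and b, into the same class.
That is, a and b leave the same remainder on division by 13, as claimed.

True.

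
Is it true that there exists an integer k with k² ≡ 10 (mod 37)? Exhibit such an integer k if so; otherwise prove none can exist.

k = 26

k = 26 works: 26² = 676, and 676 − 10 = 666 = 18·37.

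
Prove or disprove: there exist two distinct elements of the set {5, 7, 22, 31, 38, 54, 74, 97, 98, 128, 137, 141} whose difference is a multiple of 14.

No such pair exists.

Residues mod 14: 5↦5, 7↦7, 22↦8, 31↦3, 38↦10, 54↦12, 74↦4, 97↦13, 98↦0, 128↦2, 137↦11, 141↦1.
These 12 residues are pairwise different, hence no difference of two elements is divisible by 14.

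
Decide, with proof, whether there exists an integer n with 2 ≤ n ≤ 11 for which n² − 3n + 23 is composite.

n = 7

At n = 7: 7² − 3·7 + 23 = 51 = 3·17, which is composite.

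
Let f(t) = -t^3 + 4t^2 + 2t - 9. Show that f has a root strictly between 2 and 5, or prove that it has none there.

Such a root exists.

f(2) = 3 and f(5) = -24, which have opposite signs.
f is continuous everywhere (it is a polynomial), in particular on [2, 5].
By the Intermediate Value Theorem, f takes the value 0 somewhere in the open interval.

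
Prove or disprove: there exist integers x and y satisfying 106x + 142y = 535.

Both 106 and 142 are divisible by gcd(106, 142) = 2, hence so is any combination 106x + 142y.
But 535 is not a multiple of 2 (it leaves remainder 1).
Therefore 106x + 142y = 535 has no solution in integers.

There are no such integers.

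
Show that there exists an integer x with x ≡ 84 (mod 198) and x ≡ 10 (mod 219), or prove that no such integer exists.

gcd(198, 219) = 3. If x ≡ 84 (mod 198) and x ≡ 10 (mod 219), then x ≡ 84 (mod 3) and x ≡ 10 (mod 3).
But 84 mod 3 = 0 while 10 mod 3 = 1, a contradiction.
Hence the system has no solution.

No, no such integer exists.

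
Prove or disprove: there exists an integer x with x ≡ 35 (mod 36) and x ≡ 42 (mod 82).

No such integer exists.

gcd(36, 82) = 2. If x ≡ 35 (mod 36) and x ≡ 42 (mod 82), then x ≡ 35 (mod 2) and x ≡ 42 (mod 2).
These are incompatible: 35 − 42 = -7 is not divisible by 2.
Hence the system has no solution.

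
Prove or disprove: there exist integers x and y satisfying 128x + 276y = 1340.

x = 4, y = 3

Every value of 128x + 276y is a multiple of gcd(128, 276) = 4; since 4 ∣ 1340, solutions exist.
Dividing through by 4 reduces the equation to 32x + 69y = 335.
Run the Euclidean algorithm on 69 and 32: 69 = 2·32 + 5, 32 = 6·5 + 2, 5 = 2·2 + 1, 2 = 2·1 + 0.
Back-substituting, 1 = 5 − 2·2 = 5 − 2·(32 − 6·5) = −2·32 + 13·5 = −2·32 + 13·(69 − 2·32) = 13·69 − 28·32; that is, 32·(-28) + 69·13 = 1.
Multiplying through by 335: x = (-28)·335 = -9380, y = 13·335 = 4355 is a solution.
Shifting by a multiple of (69, −32) keeps it a solution: x = -9380 + 136·69 = 4, y = 4355 − 136·32 = 3.
Indeed 128·4 + 276·3 = 512 + 828 = 1340.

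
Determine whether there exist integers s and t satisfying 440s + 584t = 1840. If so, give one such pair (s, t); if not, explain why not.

s = 44, t = -30

Since gcd(440, 584) = 8 and 1840 = 8·230, Bézout's identity guarantees a solution.
Dividing through by 8 reduces the equation to 55s + 73t = 230.
Dividing repeatedly: 73 = 1·55 + 18, 55 = 3·18 + 1, 18 = 18·1 + 0.
Unwinding: 1 = 55 − 3·18 = 55 − 3·(73 − 1·55) = −3·73 + 4·55, i.e. 55·4 + 73·(-3) = 1.
Multiplying through by 230: s = 4·230 = 920, t = (-3)·230 = -690 is a solution.
Shifting by a multiple of (73, −55) keeps it a solution: s = 920 − 12·73 = 44, t = -690 + 12·55 = -30.
Indeed 440·44 + 584·(-30) = 19360 − 17520 = 1840.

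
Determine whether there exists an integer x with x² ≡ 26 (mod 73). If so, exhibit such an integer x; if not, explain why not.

Apply Euler's criterion with the prime 73: 26 is a quadratic residue iff 26^36 ≡ 1 (mod 73), and a non-residue iff it is ≡ −1.
Repeated squaring mod 73: 26^2 = 676 ≡ 19; 26^4 ≡ 19² = 361 ≡ 69; 26^8 ≡ 69² = 4761 ≡ 16; 26^16 ≡ 16² = 256 ≡ 37; 26^32 ≡ 37² = 1369 ≡ 55.
Since 36 = 32 + 4, 26^36 ≡ 55 · 69; multiplying out mod 73: 55·69 = 3795 ≡ 72. Thus 26^36 ≡ 72 ≡ −1 (mod 73).
By Euler's criterion 26 is a quadratic non-residue mod 73: no x satisfies x² ≡ 26 (mod 73).

No such integer exists.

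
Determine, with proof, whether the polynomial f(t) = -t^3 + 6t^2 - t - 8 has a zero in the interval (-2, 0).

Yes, f has a root in the interval.

f(-2) = 26 and f(0) = -8, which have opposite signs.
As a polynomial, f is continuous on every closed interval.
By the Intermediate Value Theorem, f takes the value 0 somewhere in the open interval.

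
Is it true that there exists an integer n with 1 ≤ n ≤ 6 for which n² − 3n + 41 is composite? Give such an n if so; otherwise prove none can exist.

At n = 5: 5² − 3·5 + 41 = 51 = 3·17, which is composite.

n = 5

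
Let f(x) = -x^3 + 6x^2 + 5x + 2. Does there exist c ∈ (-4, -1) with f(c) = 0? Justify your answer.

f(-4) = 142 and f(-1) = 4, both positive, so a sign-change argument is unavailable; we show f keeps this sign on the whole interval.
Shift to the endpoint -1: with x = -1 − u (0 < u < 3), one computes f(-1 − u) = u^3 + 9u^2 + 10u + 4.
All 4 nonzero coefficients of this polynomial in u are positive; hence for u > 0 the value is a sum of positive terms (the constant 4 among them).
So f is strictly positive on (-4, -1); no root exists in the interval.

No such root exists.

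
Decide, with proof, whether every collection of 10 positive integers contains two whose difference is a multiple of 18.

No; for instance {37, 38, 39, 40, 41, 42, 43, 44, 45, 46} is a counterexample.

Try 10 consecutive integers, 37, 38, …, 46. Their remainders mod 18 are 1, 2, 3, 4, 5, 6, 7, 8, 9, 10 — pairwise different, as any 10 ≤ 18 consecutive integers have distinct residues.
The differences between them range over 1, …, 9, none of which is divisible by 18.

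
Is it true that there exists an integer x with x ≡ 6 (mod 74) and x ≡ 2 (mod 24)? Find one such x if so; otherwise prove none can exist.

The moduli are not coprime: gcd(74, 24) = 2. Compatibility requires 2 ∣ (2 − 6) = -4, which holds, so solutions exist.
Put x = 6 + 74t, so we need 74t ≡ 20 (mod 24), equivalently (divide by 2) 37t ≡ 10 (mod 12).
37 ≡ 1 (mod 12), so this reads 1t ≡ 10 (mod 12). So t ≡ 10 (mod 12).
Then x = 6 + 74·10 = 746.
Verify: 746 = 10·74 + 6 and 746 = 31·24 + 2. ✓

x = 746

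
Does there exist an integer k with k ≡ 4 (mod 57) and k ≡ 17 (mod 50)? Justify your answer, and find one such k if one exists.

gcd(57, 50) = 1, so the Chinese Remainder Theorem guarantees exactly one residue class mod 2850 satisfying both.
Any solution of the first congruence is k = 4 + 57t; substituting into the second, 57t ≡ 17 − 4 ≡ 13 (mod 50).
57 ≡ 7 (mod 50), so this reads 7t ≡ 13 (mod 50). To invert 7 modulo 50: 50 = 7·7 + 1, 7 = 7·1 + 0, and unwinding, 1 = 50 − 7·7. Thus 7⁻¹ ≡ -7 ≡ 43 (mod 50).
Therefore t ≡ 43·13 = 559 ≡ 9 (mod 50).
Taking t = 9 gives k = 4 + 57·9 = 517.
Verify: 517 = 9·57 + 4 and 517 = 10·50 + 17. ✓

k = 517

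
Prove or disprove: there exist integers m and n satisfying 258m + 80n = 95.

Both 258 and 80 are divisible by gcd(258, 80) = 2, hence so is any combination 258m + 80n.
But 95 = 2·47 + 1, so 2 ∤ 95.
So the equation is unsolvable over ℤ.

There are no such integers.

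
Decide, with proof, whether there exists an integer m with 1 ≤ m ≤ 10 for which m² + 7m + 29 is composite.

There is no such integer m in that range.

The values for m = 1, 2, …, 10 are 37, 47, 59, 73, 89, 107, 127, 149, 173, 199, and each of these is prime.
So no value in the range makes the expression composite.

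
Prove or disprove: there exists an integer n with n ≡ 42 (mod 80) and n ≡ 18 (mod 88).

n = 282

Here gcd(80, 88) = 8, and both 42 and 18 leave remainder 2 mod 8, so the system is consistent.
Step through n = 42, 42 + 80, 42 + 2·80, …: the values 42, 122, 202, 282 reduce mod 88 to 42, 34, 26, 18. The value 282 hits 18.
Verify: 282 = 3·80 + 42 and 282 = 3·88 + 18. ✓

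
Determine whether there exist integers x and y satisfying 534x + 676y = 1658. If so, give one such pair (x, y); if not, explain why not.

x = 293, y = -229

Since gcd(534, 676) = 2 and 1658 = 2·829, Bézout's identity guarantees a solution.
Dividing through by 2 reduces the equation to 267x + 338y = 829.
Euclidean algorithm: 338 = 1·267 + 71, 267 = 3·71 + 54, 71 = 1·54 + 17, 54 = 3·17 + 3, 17 = 5·3 + 2, 3 = 1·2 + 1, 2 = 2·1 + 0.
Working back up the chain: 1 = 3 − 1·2 = 3 − (17 − 5·3) = −17 + 6·3 = −17 + 6·(54 − 3·17) = 6·54 − 19·17 = 6·54 − 19·(71 − 1·54) = −19·71 + 25·54 = −19·71 + 25·(267 − 3·71) = 25·267 − 94·71 = 25·267 − 94·(338 − 1·267) = −94·338 + 119·267. So 267·119 + 338·(-94) = 1.
Times 829: 267·98651 + 338·(-77926) = 829, so (98651, -77926) solves it.
Subtracting 291·338 from x and adding 291·267 to y gives the tidier solution (293, -229).
Check: 534·293 + 676·(-229) = 156462 − 154804 = 1658. ✓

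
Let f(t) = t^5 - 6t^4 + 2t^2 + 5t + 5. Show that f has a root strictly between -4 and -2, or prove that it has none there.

No.

The endpoint values f(-4) = -2543 and f(-2) = -125 are both negative. Claim: f(t) < 0 for every t in (-4, -2).
Substitute t = -2 − u, where 0 < u < 2 on the interval. Expanding, f(-2 − u) = -u^5 - 16u^4 - 88u^3 - 222u^2 - 269u - 125.
The nonzero coefficients here are all negative, so for u > 0 every term is negative (or zero), and the constant term -125 is strictly negative.
So f is strictly negative on (-4, -2); no root exists in the interval.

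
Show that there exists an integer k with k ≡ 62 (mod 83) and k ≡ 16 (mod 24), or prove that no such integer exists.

gcd(83, 24) = 1, so the Chinese Remainder Theorem guarantees exactly one residue class mod 1992 satisfying both.
Any solution of the first congruence is k = 62 + 83t; substituting into the second, 83t ≡ 16 − 62 ≡ 2 (mod 24).
83 ≡ 11 (mod 24), so this reads 11t ≡ 2 (mod 24). Invert 11 mod 24 by the Euclidean algorithm: 24 = 2·11 + 2, 11 = 5·2 + 1, 2 = 2·1 + 0; back-substituting, 1 = 11 − 5·2 = 11 − 5·(24 − 2·11) = −5·24 + 11·11. Hence 11·11 ≡ 1, so 11⁻¹ ≡ 11 (mod 24).
Multiplying by 11: t ≡ 11·2 = 22 (mod 24).
With t = 22: k = 62 + 83·22 = 1888.
Indeed 1888 ≡ 62 (mod 83) and 1888 ≡ 16 (mod 24).

k = 1888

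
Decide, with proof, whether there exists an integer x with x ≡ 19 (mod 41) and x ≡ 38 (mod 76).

The moduli 41 and 76 are coprime, so by the Chinese Remainder Theorem a unique solution modulo 3116 exists.
Write x = 19 + 41t and require 19 + 41t ≡ 38 (mod 76), i.e. 41t ≡ 19 (mod 76).
To invert 41 modulo 76: 76 = 1·41 + 35, 41 = 1·35 + 6, 35 = 5·6 + 5, 6 = 1·5 + 1, 5 = 5·1 + 0, and unwinding, 1 = 6 − 1·5 = 6 − (35 − 5·6) = −35 + 6·6 = −35 + 6·(41 − 1·35) = 6·41 − 7·35 = 6·41 − 7·(76 − 1·41) = −7·76 + 13·41. Thus 41⁻¹ ≡ 13 (mod 76).
Therefore t ≡ 13·19 = 247 ≡ 19 (mod 76).
With t = 19: x = 19 + 41·19 = 798.
Check: 798 mod 41 = 19, 798 mod 76 = 38. ✓

x = 798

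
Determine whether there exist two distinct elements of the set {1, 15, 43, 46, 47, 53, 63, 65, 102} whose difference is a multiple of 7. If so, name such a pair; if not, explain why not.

1 mod 7 = 1 and 15 mod 7 = 1, so 15 − 1 = 14 = 2·7.

The pair (1, 15) works.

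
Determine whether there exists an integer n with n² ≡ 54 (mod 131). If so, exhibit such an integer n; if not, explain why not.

No such integer exists.

Apply Euler's criterion with the prime 131: 54 is a quadratic residue iff 54^65 ≡ 1 (mod 131), and a non-residue iff it is ≡ −1.
Squaring successively (mod 131): 54^2 = 2916 ≡ 34; 54^4 ≡ 34² = 1156 ≡ 108; 54^8 ≡ 108² = 11664 ≡ 5; 54^16 ≡ 5² = 25 ≡ 25; 54^32 ≡ 25² = 625 ≡ 101; 54^64 ≡ 101² = 10201 ≡ 114.
Since 65 = 64 + 1, 54^65 ≡ 114 · 54; multiplying out mod 131: 114·54 = 6156 ≡ 130. Thus 54^65 ≡ 130 ≡ −1 (mod 131).
By Euler's criterion 54 is a quadratic non-residue mod 131: no n satisfies n² ≡ 54 (mod 131).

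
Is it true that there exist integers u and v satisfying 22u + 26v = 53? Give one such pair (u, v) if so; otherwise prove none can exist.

Both 22 and 26 are divisible by gcd(22, 26) = 2, hence so is any combination 22u + 26v.
But 53 is not a multiple of 2 (it leaves remainder 1).
Hence no integers u, v satisfy the equation.

No such integers exist.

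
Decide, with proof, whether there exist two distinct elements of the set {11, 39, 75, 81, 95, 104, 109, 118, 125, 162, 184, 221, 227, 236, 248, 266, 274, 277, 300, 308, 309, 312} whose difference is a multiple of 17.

Yes: 11 and 266.

Reduce each element mod 17: 11↦11, 39↦5, 75↦7, 81↦13, 95↦10, 104↦2, 109↦7, 118↦16, 125↦6, 162↦9, 184↦14, 221↦0, 227↦6, 236↦15, 248↦10, 266↦11, 274↦2, 277↦5, 300↦11, 308↦2, 309↦3, 312↦6. The residue 11 repeats (at 11 and 266), and 266 − 11 = 255 = 15·17.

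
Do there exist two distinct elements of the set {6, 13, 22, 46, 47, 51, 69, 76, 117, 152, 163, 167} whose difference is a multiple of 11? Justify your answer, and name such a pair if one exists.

Both 13 and 46 leave remainder 2 on division by 11; their difference 33 = 3·11 is a multiple of 11.

Yes: 13 and 46.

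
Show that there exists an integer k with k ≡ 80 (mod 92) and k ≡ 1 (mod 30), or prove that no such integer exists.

gcd(92, 30) = 2. If k ≡ 80 (mod 92) and k ≡ 1 (mod 30), then k ≡ 80 (mod 2) and k ≡ 1 (mod 2).
However 80 ≡ 0 and 1 ≡ 1 (mod 2), and 0 ≠ 1.
Hence the system has no solution.

No, no such integer exists.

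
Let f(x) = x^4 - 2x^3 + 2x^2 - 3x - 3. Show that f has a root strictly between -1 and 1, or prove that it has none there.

Such a root exists.

f(-1) = 5 and f(1) = -5, which have opposite signs.
f is continuous everywhere (it is a polynomial), in particular on [-1, 1].
By the Intermediate Value Theorem, f takes the value 0 somewhere in the open interval.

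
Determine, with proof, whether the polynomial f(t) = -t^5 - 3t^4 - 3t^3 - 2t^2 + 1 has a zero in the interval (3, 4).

The endpoint values f(3) = -584 and f(4) = -2015 are both negative. Claim: f(t) < 0 for every t in (3, 4).
Shift to the endpoint 3: with t = 3 + u (0 < u < 1), one computes f(3 + u) = -u^5 - 18u^4 - 129u^3 - 461u^2 - 822u - 584.
The nonzero coefficients here are all negative, so for u > 0 every term is negative (or zero), and the constant term -584 is strictly negative.
So f is strictly negative on (3, 4); no root exists in the interval.

f has no root in that interval.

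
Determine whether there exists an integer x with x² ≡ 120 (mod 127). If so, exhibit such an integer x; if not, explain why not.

Take x = 45. Then 45² = 2025 = 15·127 + 120, so 45² ≡ 120 (mod 127).

x = 45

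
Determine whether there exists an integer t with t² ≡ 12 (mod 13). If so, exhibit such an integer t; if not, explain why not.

t = 5 works: 5² = 25, and 25 − 12 = 13 = 1·13.

t = 5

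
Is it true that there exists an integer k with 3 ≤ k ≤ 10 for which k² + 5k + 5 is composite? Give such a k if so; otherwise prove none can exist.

k = 10

At k = 10: 10² + 5·10 + 5 = 155 = 5·31, which is composite.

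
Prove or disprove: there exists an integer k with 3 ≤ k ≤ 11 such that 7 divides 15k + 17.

k = 4

At k = 3 the value 62 is not a multiple of 7. k = 4 works, since 15·4 + 17 = 77 = 11·7.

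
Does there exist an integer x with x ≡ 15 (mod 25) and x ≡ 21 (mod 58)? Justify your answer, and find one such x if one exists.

x = 1065

The moduli 25 and 58 are coprime, so by the Chinese Remainder Theorem a unique solution modulo 1450 exists.
Any solution of the first congruence is x = 15 + 25t; substituting into the second, 25t ≡ 21 − 15 ≡ 6 (mod 58).
Note 25·7 = 175 ≡ 1 (mod 58) (as 175 − 1 = 3·58), so 25⁻¹ ≡ 7.
Therefore t ≡ 7·6 = 42 (mod 58).
Taking t = 42 gives x = 15 + 25·42 = 1065.
Verify: 1065 = 42·25 + 15 and 1065 = 18·58 + 21. ✓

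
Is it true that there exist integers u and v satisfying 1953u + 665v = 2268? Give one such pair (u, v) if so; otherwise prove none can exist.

gcd(1953, 665) = 7, and 7 divides 2268, so integer solutions exist.
Dividing through by 7 reduces the equation to 279u + 95v = 324.
Dividing repeatedly: 279 = 2·95 + 89, 95 = 1·89 + 6, 89 = 14·6 + 5, 6 = 1·5 + 1, 5 = 5·1 + 0.
Working back up the chain: 1 = 6 − 1·5 = 6 − (89 − 14·6) = −89 + 15·6 = −89 + 15·(95 − 1·89) = 15·95 − 16·89 = 15·95 − 16·(279 − 2·95) = −16·279 + 47·95. So 279·(-16) + 95·47 = 1.
Times 324: 279·(-5184) + 95·15228 = 324, so (-5184, 15228) solves it.
Adding 55·95 to u and subtracting 55·279 from v gives the tidier solution (41, -117).
Indeed 1953·41 + 665·(-117) = 80073 − 77805 = 2268.

u = 41, v = -117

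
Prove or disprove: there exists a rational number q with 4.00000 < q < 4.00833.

q = 485/121

Scale by 121: the interval becomes (484.00000, 485.00793), which contains the integer 485.
Dividing back, 4.00000 < 485/121 < 4.00833, and 485/121 is rational.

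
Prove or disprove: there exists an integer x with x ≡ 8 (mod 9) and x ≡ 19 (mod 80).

x = 179

Since 9 and 80 share no common factor, CRT says the pair of congruences has a solution (unique mod 720).
Any solution of the first congruence is x = 8 + 9t; substituting into the second, 9t ≡ 19 − 8 ≡ 11 (mod 80).
To invert 9 modulo 80: 80 = 8·9 + 8, 9 = 1·8 + 1, 8 = 8·1 + 0, and unwinding, 1 = 9 − 1·8 = 9 − (80 − 8·9) = −80 + 9·9. Thus 9⁻¹ ≡ 9 (mod 80).
Multiplying by 9: t ≡ 9·11 = 99 ≡ 19 (mod 80).
Taking t = 19 gives x = 8 + 9·19 = 179.
Verify: 179 = 19·9 + 8 and 179 = 2·80 + 19. ✓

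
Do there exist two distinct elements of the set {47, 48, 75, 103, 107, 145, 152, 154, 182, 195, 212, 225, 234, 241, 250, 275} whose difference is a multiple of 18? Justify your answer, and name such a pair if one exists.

Residues mod 18: 47↦11, 48↦12, 75↦3, 103↦13, 107↦17, 145↦1, 152↦8, 154↦10, 182↦2, 195↦15, 212↦14, 225↦9, 234↦0, 241↦7, 250↦16, 275↦5.
All 16 residues are distinct, so no two elements differ by a multiple of 18.

There is no such pair.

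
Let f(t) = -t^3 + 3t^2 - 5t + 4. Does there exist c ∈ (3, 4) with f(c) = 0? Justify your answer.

No.

f(3) = -11 and f(4) = -32, both negative.
The derivative f'(t) = -3t^2 + 6t - 5 is a quadratic with discriminant 6² − 4·(-3)·(-5) = -24 < 0; it never vanishes, so it is always negative (sign of the leading coefficient).
So f is strictly decreasing; between 3 and 4 its values lie between f(3) = -11 and f(4) = -32, all negative. Therefore f has no root in (3, 4).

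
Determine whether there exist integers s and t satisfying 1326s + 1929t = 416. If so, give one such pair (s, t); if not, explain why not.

There are no such integers.

Any value of 1326s + 1929t is a multiple of gcd(1326, 1929) = 3.
But 416 = 3·138 + 2, so 3 ∤ 416.
Hence no integers s, t satisfy the equation.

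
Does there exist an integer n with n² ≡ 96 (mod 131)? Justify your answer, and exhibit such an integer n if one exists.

No, no such integer exists.

Apply Euler's criterion with the prime 131: 96 is a quadratic residue iff 96^65 ≡ 1 (mod 131), and a non-residue iff it is ≡ −1.
Squaring successively (mod 131): 96^2 = 9216 ≡ 46; 96^4 ≡ 46² = 2116 ≡ 20; 96^8 ≡ 20² = 400 ≡ 7; 96^16 ≡ 7² = 49 ≡ 49; 96^32 ≡ 49² = 2401 ≡ 43; 96^64 ≡ 43² = 1849 ≡ 15.
Since 65 = 64 + 1, 96^65 ≡ 15 · 96; multiplying out mod 131: 15·96 = 1440 ≡ 130. Thus 96^65 ≡ 130 ≡ −1 (mod 131).
By Euler's criterion 96 is a quadratic non-residue mod 131: no n satisfies n² ≡ 96 (mod 131).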